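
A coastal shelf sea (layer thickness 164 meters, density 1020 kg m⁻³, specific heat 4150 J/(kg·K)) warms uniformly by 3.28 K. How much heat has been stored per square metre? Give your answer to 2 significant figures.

Areal heat capacity C = ρ c_p D = 1020 × 4150 × 164 = 6.94×10^8 J/(m²·K).
ΔQ = C ΔT = 6.94×10^8 × 3.28 = 2.28×10^9 J/m².

2.3×10^9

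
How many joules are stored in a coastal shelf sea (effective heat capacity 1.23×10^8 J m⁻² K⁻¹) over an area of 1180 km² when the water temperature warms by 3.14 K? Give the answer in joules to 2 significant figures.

Areal heat capacity C = 1.23×10^8 J m⁻² K⁻¹ (given).
Heat per unit area: q = C ΔT = 1.23×10^8 × 3.14 = 3.86×10^8 J/m².
Total heat: Q = q × A = 3.86×10^8 × (1180 × 10⁶ m²) = 4.56×10^17 J.

4.6×10^17 J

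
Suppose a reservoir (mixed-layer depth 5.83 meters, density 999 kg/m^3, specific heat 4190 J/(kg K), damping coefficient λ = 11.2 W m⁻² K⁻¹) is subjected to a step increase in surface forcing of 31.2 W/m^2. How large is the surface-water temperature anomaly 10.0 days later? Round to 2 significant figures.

0.91 K

Areal heat capacity C = ρ c_p D = 999 × 4190 × 5.83 = 2.44×10^7 J m⁻² K⁻¹.
τ = C / λ = 2.44×10^7 / 11.2 = 2.18×10^6 s.
Equilibrium anomaly ΔT_eq = F / λ = 31.2 / 11.2 = 2.79 K.
t = 10.0 days = 8.64×10^5 s, so t/τ = 0.397.
ΔT(t) = ΔT_eq (1 − e^(−t/τ)) = 2.79 × (1 − e^−0.397) = 0.912 K.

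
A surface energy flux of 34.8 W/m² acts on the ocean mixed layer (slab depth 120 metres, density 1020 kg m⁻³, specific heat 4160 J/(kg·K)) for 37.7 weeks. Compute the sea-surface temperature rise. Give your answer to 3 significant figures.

Areal heat capacity C = ρ c_p D = 1020 × 4160 × 120 = 5.09×10^8 J/(m^2 K).
Net heat input Q = F Δt = 34.8 × (37.7 weeks × 6.048×10^5 s/week) = 7.93×10^8 J/m².
ΔT = Q / C = 7.93×10^8 / 5.09×10^8 = 1.56 K.

1.56 K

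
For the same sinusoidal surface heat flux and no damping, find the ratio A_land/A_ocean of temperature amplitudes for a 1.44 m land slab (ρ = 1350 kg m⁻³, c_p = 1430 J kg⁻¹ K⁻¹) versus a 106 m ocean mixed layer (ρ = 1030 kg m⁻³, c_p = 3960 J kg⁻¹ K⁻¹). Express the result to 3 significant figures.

C_ocean = 1030 × 3960 × 106 = 4.32×10^8 J/(m²·K).
C_land = 1350 × 1430 × 1.44 = 2.78×10^6 J/(m²·K).
Undamped amplitude ∝ 1/C, so A_land/A_ocean = C_ocean/C_land = 156.

156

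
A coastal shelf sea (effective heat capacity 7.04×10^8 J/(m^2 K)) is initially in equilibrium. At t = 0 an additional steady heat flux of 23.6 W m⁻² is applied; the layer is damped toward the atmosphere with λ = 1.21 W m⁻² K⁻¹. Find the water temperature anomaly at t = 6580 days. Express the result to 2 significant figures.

Areal heat capacity C = 7.04×10^8 J/(m^2 K) (given).
τ = C / λ = 7.04×10^8 / 1.21 = 5.82×10^8 s.
Equilibrium anomaly ΔT_eq = F / λ = 23.6 / 1.21 = 19.5 K.
t = 6580 days = 5.69×10^8 s, so t/τ = 0.977.
ΔT(t) = ΔT_eq (1 − e^(−t/τ)) = 19.5 × (1 − e^−0.977) = 12.2 K.

12 K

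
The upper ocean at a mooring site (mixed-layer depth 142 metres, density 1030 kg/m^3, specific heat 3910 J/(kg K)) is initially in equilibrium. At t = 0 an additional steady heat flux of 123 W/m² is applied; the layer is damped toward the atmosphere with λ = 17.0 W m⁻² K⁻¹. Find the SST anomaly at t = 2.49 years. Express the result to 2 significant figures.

6.5 K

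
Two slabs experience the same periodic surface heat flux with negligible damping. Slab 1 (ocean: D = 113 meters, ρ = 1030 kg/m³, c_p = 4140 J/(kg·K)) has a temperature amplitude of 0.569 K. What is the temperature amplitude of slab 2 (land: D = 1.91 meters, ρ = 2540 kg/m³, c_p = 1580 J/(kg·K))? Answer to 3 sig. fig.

C_ocean = 4.82×10^8 J/(m²·K); C_land = 7.67×10^6 J/(m²·K).
A ∝ 1/C ⇒ A_land = A_ocean × C_ocean/C_land = 0.569 × 62.9 = 35.8 K.

35.8 K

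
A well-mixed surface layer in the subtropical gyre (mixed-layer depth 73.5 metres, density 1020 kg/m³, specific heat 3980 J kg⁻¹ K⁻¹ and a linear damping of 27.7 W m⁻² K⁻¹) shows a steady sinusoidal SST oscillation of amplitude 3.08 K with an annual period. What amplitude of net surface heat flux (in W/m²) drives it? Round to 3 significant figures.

Areal heat capacity C = ρ c_p D = 1020 × 3980 × 73.5 = 2.98×10^8 J/(m²·K).
ω = 2π / 3.15×10^7 s = 1.99×10^-7 s⁻¹.
√((Cω)² + λ²) = √((59.4)² + 27.7²) = 65.6 W/(m²·K).
F₀ = A × √((Cω)²+λ²) = 3.08 × 65.6 = 202 W/m².

202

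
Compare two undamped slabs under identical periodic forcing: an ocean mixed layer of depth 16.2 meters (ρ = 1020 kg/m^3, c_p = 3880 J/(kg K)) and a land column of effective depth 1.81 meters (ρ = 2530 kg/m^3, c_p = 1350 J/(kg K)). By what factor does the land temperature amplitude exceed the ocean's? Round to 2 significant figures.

10

C_ocean = 1020 × 3880 × 16.2 = 6.41×10^7 J/(m²·K).
C_land = 2530 × 1350 × 1.81 = 6.18×10^6 J/(m²·K).
Undamped amplitude ∝ 1/C, so A_land/A_ocean = C_ocean/C_land = 10.4.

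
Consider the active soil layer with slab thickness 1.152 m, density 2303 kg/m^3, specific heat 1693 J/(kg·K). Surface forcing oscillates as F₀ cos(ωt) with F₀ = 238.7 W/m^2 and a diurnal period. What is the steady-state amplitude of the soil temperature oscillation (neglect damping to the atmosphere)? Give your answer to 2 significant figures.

0.73 K

Areal heat capacity C = ρ c_p D = 2303 × 1693 × 1.152 = 4.49×10^6 J/(m²·K).
Angular frequency ω = 2π / T = 2π / 86400 s = 7.27×10^-5 s⁻¹.
Cω = 4.49×10^6 × 7.27×10^-5 = 327 W/(m²·K).
Amplitude A = F₀ / (Cω) = 238.7 / 327 = 0.731 K.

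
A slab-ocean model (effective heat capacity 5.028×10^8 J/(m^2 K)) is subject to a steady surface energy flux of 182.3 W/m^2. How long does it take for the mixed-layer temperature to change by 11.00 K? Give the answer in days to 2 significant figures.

Areal heat capacity C = 5.028×10^8 J/(m^2 K) (given).
Time required: Δt = C ΔT / F = 5.03×10^8 × 11.00 / 182.3 = 3.03×10^7 s.
In days: 3.03×10^7 s / (86400 s/day) = 351 days.

350 days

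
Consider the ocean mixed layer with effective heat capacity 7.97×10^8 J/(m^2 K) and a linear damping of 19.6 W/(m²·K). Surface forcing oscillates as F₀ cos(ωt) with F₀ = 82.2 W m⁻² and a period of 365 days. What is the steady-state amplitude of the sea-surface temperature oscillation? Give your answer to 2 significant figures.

Areal heat capacity C = 7.97×10^8 J/(m^2 K) (given).
Angular frequency ω = 2π / T = 2π / 3.15×10^7 s = 1.99×10^-7 s⁻¹.
√((Cω)² + λ²) = √((159)² + 19.6²) = 160 W/(m²·K).
Amplitude A = F₀ / √((Cω)²+λ²) = 82.2 / 160 = 0.514 K.

0.51 K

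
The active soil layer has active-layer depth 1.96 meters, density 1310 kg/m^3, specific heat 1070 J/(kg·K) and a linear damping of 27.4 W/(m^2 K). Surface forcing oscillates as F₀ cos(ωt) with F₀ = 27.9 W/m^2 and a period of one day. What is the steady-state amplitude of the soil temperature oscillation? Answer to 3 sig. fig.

0.138 K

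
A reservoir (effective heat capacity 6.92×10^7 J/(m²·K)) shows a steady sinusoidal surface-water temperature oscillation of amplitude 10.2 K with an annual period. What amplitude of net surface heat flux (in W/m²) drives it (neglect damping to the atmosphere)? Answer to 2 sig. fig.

140

Areal heat capacity C = 6.92×10^7 J/(m²·K) (given).
ω = 2π / 3.15×10^7 s = 1.99×10^-7 s⁻¹.
Cω = 6.92×10^7 × 1.99×10^-7 = 13.8 W/(m²·K).
F₀ = A × Cω = 10.2 × 13.8 = 141 W/m².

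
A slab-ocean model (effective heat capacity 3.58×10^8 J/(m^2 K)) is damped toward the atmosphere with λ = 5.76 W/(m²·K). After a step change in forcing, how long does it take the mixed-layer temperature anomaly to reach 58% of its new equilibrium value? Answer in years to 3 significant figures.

1.71 years

Areal heat capacity C = 3.58×10^8 J/(m^2 K) (given).
τ = C / λ = 3.58×10^8 / 5.76 = 6.22×10^7 s.
Fraction reached: 1 − e^(−t/τ) = 0.58 ⇒ t = −τ ln(1 − 0.58) = τ × 0.868.
t = 5.39×10^7 s = 1.71 years.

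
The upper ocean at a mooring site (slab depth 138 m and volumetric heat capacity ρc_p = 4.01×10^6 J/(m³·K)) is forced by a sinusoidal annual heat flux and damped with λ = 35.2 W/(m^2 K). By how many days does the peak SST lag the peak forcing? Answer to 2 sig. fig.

Areal heat capacity C = ρc_p × D = 4.01×10^6 × 138 = 5.53×10^8 J/(m^2 K).
ω = 2π / 3.15×10^7 s = 1.99×10^-7 s⁻¹.
Phase lag φ = arctan(Cω/λ) = arctan(110/35.2) = 1.26 rad.
Time lag = φ / ω = 1.26 / 1.99×10^-7 = 6.33×10^6 s = 73.3 days.

73 days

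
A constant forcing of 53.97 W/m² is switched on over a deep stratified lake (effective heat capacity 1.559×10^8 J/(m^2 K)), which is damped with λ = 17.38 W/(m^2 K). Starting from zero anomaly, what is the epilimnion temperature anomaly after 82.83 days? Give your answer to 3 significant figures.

Areal heat capacity C = 1.559×10^8 J/(m^2 K) (given).
τ = C / λ = 1.56×10^8 / 17.38 = 8.97×10^6 s.
Equilibrium anomaly ΔT_eq = F / λ = 53.97 / 17.38 = 3.11 K.
t = 82.83 days = 7.16×10^6 s, so t/τ = 0.798.
ΔT(t) = ΔT_eq (1 − e^(−t/τ)) = 3.11 × (1 − e^−0.798) = 1.71 K.

1.71 K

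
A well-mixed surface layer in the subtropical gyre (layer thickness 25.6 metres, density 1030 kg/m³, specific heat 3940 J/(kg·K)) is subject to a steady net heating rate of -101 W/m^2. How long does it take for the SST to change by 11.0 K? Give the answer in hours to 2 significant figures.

Areal heat capacity C = ρ c_p D = 1030 × 3940 × 25.6 = 1.04×10^8 J m⁻² K⁻¹.
Time required: Δt = C ΔT / F = 1.04×10^8 × -11.0 / -101 = 1.13×10^7 s.
In hours: 1.13×10^7 s / (3600 s/hour) = 3140 hours.

3100 hours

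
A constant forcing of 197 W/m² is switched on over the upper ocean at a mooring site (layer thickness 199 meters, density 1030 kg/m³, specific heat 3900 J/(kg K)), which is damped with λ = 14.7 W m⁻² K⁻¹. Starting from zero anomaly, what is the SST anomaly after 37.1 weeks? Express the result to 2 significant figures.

Areal heat capacity C = ρ c_p D = 1030 × 3900 × 199 = 7.99×10^8 J/(m^2 K).
τ = C / λ = 7.99×10^8 / 14.7 = 5.44×10^7 s.
Equilibrium anomaly ΔT_eq = F / λ = 197 / 14.7 = 13.4 K.
t = 37.1 weeks = 2.24×10^7 s, so t/τ = 0.413.
ΔT(t) = ΔT_eq (1 − e^(−t/τ)) = 13.4 × (1 − e^−0.413) = 4.53 K.

4.5 K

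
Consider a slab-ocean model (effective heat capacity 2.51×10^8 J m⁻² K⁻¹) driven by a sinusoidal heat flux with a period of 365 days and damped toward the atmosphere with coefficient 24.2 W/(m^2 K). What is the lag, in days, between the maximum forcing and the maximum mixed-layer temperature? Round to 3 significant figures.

Areal heat capacity C = 2.51×10^8 J m⁻² K⁻¹ (given).
ω = 2π / 3.15×10^7 s = 1.99×10^-7 s⁻¹.
Phase lag φ = arctan(Cω/λ) = arctan(50.0/24.2) = 1.12 rad.
Time lag = φ / ω = 1.12 / 1.99×10^-7 = 5.62×10^6 s = 65.1 days.

65.1 days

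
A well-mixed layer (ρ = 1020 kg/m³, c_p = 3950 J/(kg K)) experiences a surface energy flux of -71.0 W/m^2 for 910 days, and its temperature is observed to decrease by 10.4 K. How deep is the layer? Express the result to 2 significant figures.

Heat input Q = F Δt = -71.0 × 7.86×10^7 s = -5.58×10^9 J/m².
Required areal heat capacity C = Q / ΔT = 5.37×10^8 J/(m²·K).
Depth D = C / (ρ c_p) = 5.37×10^8 / (1020 × 3950) = 133 m.

130 m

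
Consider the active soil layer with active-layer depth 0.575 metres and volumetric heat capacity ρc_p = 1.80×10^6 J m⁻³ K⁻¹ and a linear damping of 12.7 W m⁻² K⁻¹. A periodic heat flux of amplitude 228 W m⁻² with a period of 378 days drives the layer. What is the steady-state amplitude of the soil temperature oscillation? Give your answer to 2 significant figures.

Areal heat capacity C = ρc_p × D = 1.80×10^6 × 0.575 = 1.04×10^6 J/(m^2 K).
Angular frequency ω = 2π / T = 2π / 3.27×10^7 s = 1.92×10^-7 s⁻¹.
√((Cω)² + λ²) = √((0.199)² + 12.7²) = 12.7 W/(m²·K).
Amplitude A = F₀ / √((Cω)²+λ²) = 228 / 12.7 = 18.0 K.

18 K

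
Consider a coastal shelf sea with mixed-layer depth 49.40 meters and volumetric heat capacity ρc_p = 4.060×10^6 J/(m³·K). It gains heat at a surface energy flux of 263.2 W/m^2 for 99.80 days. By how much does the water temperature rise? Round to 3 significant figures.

Areal heat capacity C = ρc_p × D = 4.060×10^6 × 49.40 = 2.01×10^8 J/(m^2 K).
Net heat input Q = F Δt = 263.2 × (99.80 days × 86400 s/day) = 2.27×10^9 J/m².
ΔT = Q / C = 2.27×10^9 / 2.01×10^8 = 11.3 K.

11.3 K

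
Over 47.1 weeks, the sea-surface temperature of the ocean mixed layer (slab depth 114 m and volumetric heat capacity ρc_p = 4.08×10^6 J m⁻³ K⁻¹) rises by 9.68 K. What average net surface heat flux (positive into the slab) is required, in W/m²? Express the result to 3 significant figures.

Areal heat capacity C = ρc_p × D = 4.08×10^6 × 114 = 4.65×10^8 J/(m^2 K).
Required heat per unit area: Q = C ΔT = 4.65×10^8 × 9.68 = 4.50×10^9 J/m².
Flux F = Q / Δt = 4.50×10^9 / 2.85×10^7 s = 158 W/m².

158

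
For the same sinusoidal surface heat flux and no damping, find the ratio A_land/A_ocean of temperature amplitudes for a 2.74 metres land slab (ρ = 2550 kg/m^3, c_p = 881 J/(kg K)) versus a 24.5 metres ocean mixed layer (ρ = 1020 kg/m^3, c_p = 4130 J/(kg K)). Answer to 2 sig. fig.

17

C_ocean = 1020 × 4130 × 24.5 = 1.03×10^8 J/(m²·K).
C_land = 2550 × 881 × 2.74 = 6.16×10^6 J/(m²·K).
Undamped amplitude ∝ 1/C, so A_land/A_ocean = C_ocean/C_land = 16.8.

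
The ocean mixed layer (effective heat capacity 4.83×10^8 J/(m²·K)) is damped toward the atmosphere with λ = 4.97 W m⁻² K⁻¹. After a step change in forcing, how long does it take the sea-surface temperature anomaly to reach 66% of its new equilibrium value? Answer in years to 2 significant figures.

Areal heat capacity C = 4.83×10^8 J/(m²·K) (given).
τ = C / λ = 4.83×10^8 / 4.97 = 9.72×10^7 s.
Fraction reached: 1 − e^(−t/τ) = 0.66 ⇒ t = −τ ln(1 − 0.66) = τ × 1.08.
t = 1.05×10^8 s = 3.32 years.

3.3 years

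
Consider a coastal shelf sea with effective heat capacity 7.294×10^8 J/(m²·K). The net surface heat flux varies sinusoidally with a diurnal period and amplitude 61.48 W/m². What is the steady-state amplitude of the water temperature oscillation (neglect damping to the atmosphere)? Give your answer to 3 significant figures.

0.00116 K

Areal heat capacity C = 7.294×10^8 J/(m²·K) (given).
Angular frequency ω = 2π / T = 2π / 86400 s = 7.27×10^-5 s⁻¹.
Cω = 7.29×10^8 × 7.27×10^-5 = 53000 W/(m²·K).
Amplitude A = F₀ / (Cω) = 61.48 / 53000 = 0.00116 K.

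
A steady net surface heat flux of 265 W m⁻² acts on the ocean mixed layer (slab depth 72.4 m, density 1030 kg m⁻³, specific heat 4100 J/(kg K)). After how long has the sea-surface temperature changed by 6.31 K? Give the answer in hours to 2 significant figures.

2000 hours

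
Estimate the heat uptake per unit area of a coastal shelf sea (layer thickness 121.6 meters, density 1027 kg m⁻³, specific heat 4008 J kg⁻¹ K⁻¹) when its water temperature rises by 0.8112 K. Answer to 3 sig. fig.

4.06×10^8

Areal heat capacity C = ρ c_p D = 1027 × 4008 × 121.6 = 5.01×10^8 J/(m²·K).
ΔQ = C ΔT = 5.01×10^8 × 0.8112 = 4.06×10^8 J/m².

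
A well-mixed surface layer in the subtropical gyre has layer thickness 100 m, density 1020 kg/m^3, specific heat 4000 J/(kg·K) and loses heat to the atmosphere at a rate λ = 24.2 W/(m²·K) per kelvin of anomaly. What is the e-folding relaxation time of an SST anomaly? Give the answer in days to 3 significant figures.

195 days

Areal heat capacity C = ρ c_p D = 1020 × 4000 × 100 = 4.08×10^8 J m⁻² K⁻¹.
Relaxation time τ = C / λ = 4.08×10^8 / 24.2 = 1.69×10^7 s.
In days: 1.69×10^7 s / (86400 s/day) = 195 days.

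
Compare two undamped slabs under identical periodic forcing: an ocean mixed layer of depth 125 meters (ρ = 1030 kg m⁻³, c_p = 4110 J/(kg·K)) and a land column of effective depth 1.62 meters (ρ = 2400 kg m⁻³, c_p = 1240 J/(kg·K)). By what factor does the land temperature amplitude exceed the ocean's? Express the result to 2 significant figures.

C_ocean = 1030 × 4110 × 125 = 5.29×10^8 J/(m²·K).
C_land = 2400 × 1240 × 1.62 = 4.82×10^6 J/(m²·K).
Undamped amplitude ∝ 1/C, so A_land/A_ocean = C_ocean/C_land = 110.

110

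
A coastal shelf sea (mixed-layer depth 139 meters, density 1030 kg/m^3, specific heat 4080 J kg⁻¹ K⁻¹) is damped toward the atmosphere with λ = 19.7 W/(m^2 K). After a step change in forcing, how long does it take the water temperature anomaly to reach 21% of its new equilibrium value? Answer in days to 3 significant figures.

80.9 days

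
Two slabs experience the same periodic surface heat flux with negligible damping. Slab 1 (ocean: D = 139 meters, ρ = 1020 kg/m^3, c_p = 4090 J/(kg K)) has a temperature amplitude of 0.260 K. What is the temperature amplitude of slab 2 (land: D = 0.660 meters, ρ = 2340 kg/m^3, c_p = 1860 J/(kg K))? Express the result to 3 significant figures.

C_ocean = 5.80×10^8 J/(m²·K); C_land = 2.87×10^6 J/(m²·K).
A ∝ 1/C ⇒ A_land = A_ocean × C_ocean/C_land = 0.260 × 202 = 52.5 K.

52.5 K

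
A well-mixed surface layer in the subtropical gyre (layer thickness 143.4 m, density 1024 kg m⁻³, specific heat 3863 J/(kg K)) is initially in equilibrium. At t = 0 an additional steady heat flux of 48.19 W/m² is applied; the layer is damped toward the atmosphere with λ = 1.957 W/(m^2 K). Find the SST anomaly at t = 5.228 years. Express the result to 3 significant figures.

Areal heat capacity C = ρ c_p D = 1024 × 3863 × 143.4 = 5.67×10^8 J/(m^2 K).
τ = C / λ = 5.67×10^8 / 1.957 = 2.90×10^8 s.
Equilibrium anomaly ΔT_eq = F / λ = 48.19 / 1.957 = 24.6 K.
t = 5.228 years = 1.65×10^8 s, so t/τ = 0.569.
ΔT(t) = ΔT_eq (1 − e^(−t/τ)) = 24.6 × (1 − e^−0.569) = 10.7 K.

10.7 K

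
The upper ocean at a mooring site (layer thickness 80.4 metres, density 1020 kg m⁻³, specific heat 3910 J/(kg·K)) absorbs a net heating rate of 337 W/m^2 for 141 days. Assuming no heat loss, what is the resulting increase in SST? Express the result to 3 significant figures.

Areal heat capacity C = ρ c_p D = 1020 × 3910 × 80.4 = 3.21×10^8 J/(m^2 K).
Net heat input Q = F Δt = 337 × (141 days × 86400 s/day) = 4.11×10^9 J/m².
ΔT = Q / C = 4.11×10^9 / 3.21×10^8 = 12.8 K.

12.8 K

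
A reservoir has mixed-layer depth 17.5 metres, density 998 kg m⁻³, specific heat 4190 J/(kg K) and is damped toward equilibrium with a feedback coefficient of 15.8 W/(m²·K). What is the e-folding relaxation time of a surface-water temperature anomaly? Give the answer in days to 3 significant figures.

53.6 days

Areal heat capacity C = ρ c_p D = 998 × 4190 × 17.5 = 7.32×10^7 J/(m^2 K).
Relaxation time τ = C / λ = 7.32×10^7 / 15.8 = 4.63×10^6 s.
In days: 4.63×10^6 s / (86400 s/day) = 53.6 days.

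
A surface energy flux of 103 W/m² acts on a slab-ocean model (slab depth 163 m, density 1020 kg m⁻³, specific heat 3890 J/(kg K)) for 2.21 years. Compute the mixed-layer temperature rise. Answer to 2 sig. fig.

11 K

Areal heat capacity C = ρ c_p D = 1020 × 3890 × 163 = 6.47×10^8 J/(m²·K).
Net heat input Q = F Δt = 103 × (2.21 years × 3.156×10^7 s/year) = 7.18×10^9 J/m².
ΔT = Q / C = 7.18×10^9 / 6.47×10^8 = 11.1 K.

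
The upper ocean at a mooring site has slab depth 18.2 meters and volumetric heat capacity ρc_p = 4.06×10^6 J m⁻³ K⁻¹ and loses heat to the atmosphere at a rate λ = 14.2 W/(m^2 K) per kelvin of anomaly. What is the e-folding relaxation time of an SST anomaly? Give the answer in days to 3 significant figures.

60.2 days

Areal heat capacity C = ρc_p × D = 4.06×10^6 × 18.2 = 7.39×10^7 J/(m²·K).
Relaxation time τ = C / λ = 7.39×10^7 / 14.2 = 5.20×10^6 s.
In days: 5.20×10^6 s / (86400 s/day) = 60.2 days.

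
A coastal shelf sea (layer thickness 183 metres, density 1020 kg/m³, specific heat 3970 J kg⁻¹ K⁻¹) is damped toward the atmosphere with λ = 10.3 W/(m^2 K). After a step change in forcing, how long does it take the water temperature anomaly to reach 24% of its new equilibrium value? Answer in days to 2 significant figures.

230 days

Areal heat capacity C = ρ c_p D = 1020 × 3970 × 183 = 7.41×10^8 J/(m^2 K).
τ = C / λ = 7.41×10^8 / 10.3 = 7.19×10^7 s.
Fraction reached: 1 − e^(−t/τ) = 0.24 ⇒ t = −τ ln(1 − 0.24) = τ × 0.274.
t = 1.97×10^7 s = 229 days.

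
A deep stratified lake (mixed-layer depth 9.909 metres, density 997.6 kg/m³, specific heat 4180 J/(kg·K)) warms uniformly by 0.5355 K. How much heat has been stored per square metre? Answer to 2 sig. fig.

2.2×10^7

Areal heat capacity C = ρ c_p D = 997.6 × 4180 × 9.909 = 4.13×10^7 J/(m^2 K).
ΔQ = C ΔT = 4.13×10^7 × 0.5355 = 2.21×10^7 J/m².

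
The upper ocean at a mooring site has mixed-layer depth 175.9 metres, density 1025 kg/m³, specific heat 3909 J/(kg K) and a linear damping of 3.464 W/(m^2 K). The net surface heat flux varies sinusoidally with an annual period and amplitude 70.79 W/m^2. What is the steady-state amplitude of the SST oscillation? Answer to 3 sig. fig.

0.504 K

Areal heat capacity C = ρ c_p D = 1025 × 3909 × 175.9 = 7.05×10^8 J m⁻² K⁻¹.
Angular frequency ω = 2π / T = 2π / 3.15×10^7 s = 1.99×10^-7 s⁻¹.
√((Cω)² + λ²) = √((140)² + 3.464²) = 140 W/(m²·K).
Amplitude A = F₀ / √((Cω)²+λ²) = 70.79 / 140 = 0.504 K.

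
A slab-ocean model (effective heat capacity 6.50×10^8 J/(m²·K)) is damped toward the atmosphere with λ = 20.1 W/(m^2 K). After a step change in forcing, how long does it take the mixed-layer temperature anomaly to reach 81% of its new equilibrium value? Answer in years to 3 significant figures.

Areal heat capacity C = 6.50×10^8 J/(m²·K) (given).
τ = C / λ = 6.50×10^8 / 20.1 = 3.23×10^7 s.
Fraction reached: 1 − e^(−t/τ) = 0.81 ⇒ t = −τ ln(1 − 0.81) = τ × 1.66.
t = 5.37×10^7 s = 1.70 years.

1.70 years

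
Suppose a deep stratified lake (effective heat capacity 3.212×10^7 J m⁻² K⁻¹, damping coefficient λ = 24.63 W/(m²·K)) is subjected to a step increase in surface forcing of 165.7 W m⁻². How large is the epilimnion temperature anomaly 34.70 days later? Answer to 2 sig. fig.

Areal heat capacity C = 3.212×10^7 J m⁻² K⁻¹ (given).
τ = C / λ = 3.21×10^7 / 24.63 = 1.30×10^6 s.
Equilibrium anomaly ΔT_eq = F / λ = 165.7 / 24.63 = 6.73 K.
t = 34.70 days = 3.00×10^6 s, so t/τ = 2.30.
ΔT(t) = ΔT_eq (1 − e^(−t/τ)) = 6.73 × (1 − e^−2.30) = 6.05 K.

6.1 K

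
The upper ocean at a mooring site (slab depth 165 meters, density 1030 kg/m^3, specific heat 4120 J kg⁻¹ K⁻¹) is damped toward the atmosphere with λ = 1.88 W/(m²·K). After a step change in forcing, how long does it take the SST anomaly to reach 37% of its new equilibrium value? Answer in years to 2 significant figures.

5.5 years

Areal heat capacity C = ρ c_p D = 1030 × 4120 × 165 = 7.00×10^8 J/(m²·K).
τ = C / λ = 7.00×10^8 / 1.88 = 3.72×10^8 s.
Fraction reached: 1 − e^(−t/τ) = 0.37 ⇒ t = −τ ln(1 − 0.37) = τ × 0.462.
t = 1.72×10^8 s = 5.45 years.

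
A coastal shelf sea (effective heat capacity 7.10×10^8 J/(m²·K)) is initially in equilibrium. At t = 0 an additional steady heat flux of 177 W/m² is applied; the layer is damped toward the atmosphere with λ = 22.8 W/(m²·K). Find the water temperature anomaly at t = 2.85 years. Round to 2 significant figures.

7.3 K

Areal heat capacity C = 7.10×10^8 J/(m²·K) (given).
τ = C / λ = 7.10×10^8 / 22.8 = 3.11×10^7 s.
Equilibrium anomaly ΔT_eq = F / λ = 177 / 22.8 = 7.76 K.
t = 2.85 years = 8.99×10^7 s, so t/τ = 2.89.
ΔT(t) = ΔT_eq (1 − e^(−t/τ)) = 7.76 × (1 − e^−2.89) = 7.33 K.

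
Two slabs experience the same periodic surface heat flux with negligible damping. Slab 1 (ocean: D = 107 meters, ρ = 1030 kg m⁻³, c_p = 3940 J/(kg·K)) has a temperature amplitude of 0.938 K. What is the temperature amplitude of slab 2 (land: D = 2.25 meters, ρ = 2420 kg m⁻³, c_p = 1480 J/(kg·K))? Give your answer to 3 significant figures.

50.5 K

C_ocean = 4.34×10^8 J/(m²·K); C_land = 8.06×10^6 J/(m²·K).
A ∝ 1/C ⇒ A_land = A_ocean × C_ocean/C_land = 0.938 × 53.9 = 50.5 K.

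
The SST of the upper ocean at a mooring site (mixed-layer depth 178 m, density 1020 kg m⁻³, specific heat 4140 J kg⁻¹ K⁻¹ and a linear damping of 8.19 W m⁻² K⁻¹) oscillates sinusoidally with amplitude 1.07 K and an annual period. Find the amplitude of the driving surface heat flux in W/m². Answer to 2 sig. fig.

160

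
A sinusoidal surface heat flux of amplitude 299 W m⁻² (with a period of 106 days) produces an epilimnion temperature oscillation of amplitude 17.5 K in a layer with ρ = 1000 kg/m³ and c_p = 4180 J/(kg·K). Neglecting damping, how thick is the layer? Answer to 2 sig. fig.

ω = 2π / 9.16×10^6 s = 6.86×10^-7 s⁻¹.
Required C = F₀ / (A ω) = 299 / (17.5 × 6.86×10^-7) = 2.49×10^7 J/(m²·K).
D = C / (ρ c_p) = 2.49×10^7 / (1000 × 4180) = 5.96 m.

6.0 m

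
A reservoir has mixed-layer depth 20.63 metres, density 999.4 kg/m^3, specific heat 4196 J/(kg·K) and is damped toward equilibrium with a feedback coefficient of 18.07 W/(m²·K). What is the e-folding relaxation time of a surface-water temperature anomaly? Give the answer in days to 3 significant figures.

Areal heat capacity C = ρ c_p D = 999.4 × 4196 × 20.63 = 8.65×10^7 J m⁻² K⁻¹.
Relaxation time τ = C / λ = 8.65×10^7 / 18.07 = 4.79×10^6 s.
In days: 4.79×10^6 s / (86400 s/day) = 55.4 days.

55.4 days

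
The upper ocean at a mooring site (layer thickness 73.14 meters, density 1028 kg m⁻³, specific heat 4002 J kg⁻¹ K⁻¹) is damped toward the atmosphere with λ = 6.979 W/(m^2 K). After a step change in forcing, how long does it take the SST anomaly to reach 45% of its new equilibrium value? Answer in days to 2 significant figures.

Areal heat capacity C = ρ c_p D = 1028 × 4002 × 73.14 = 3.01×10^8 J m⁻² K⁻¹.
τ = C / λ = 3.01×10^8 / 6.979 = 4.31×10^7 s.
Fraction reached: 1 − e^(−t/τ) = 0.45 ⇒ t = −τ ln(1 − 0.45) = τ × 0.598.
t = 2.58×10^7 s = 298 days.

300 days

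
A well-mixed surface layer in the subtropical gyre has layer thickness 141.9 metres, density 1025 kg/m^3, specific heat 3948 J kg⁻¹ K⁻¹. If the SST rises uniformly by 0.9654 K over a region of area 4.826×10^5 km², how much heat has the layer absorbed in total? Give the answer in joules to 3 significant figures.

2.68×10^20 J

Areal heat capacity C = ρ c_p D = 1025 × 3948 × 141.9 = 5.74×10^8 J m⁻² K⁻¹.
Heat per unit area: q = C ΔT = 5.74×10^8 × 0.9654 = 5.54×10^8 J/m².
Total heat: Q = q × A = 5.54×10^8 × (4.826×10^5 × 10⁶ m²) = 2.68×10^20 J.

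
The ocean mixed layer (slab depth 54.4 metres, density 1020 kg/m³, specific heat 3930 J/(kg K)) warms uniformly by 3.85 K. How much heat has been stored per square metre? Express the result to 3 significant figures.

8.40×10^8

Areal heat capacity C = ρ c_p D = 1020 × 3930 × 54.4 = 2.18×10^8 J m⁻² K⁻¹.
ΔQ = C ΔT = 2.18×10^8 × 3.85 = 8.40×10^8 J/m².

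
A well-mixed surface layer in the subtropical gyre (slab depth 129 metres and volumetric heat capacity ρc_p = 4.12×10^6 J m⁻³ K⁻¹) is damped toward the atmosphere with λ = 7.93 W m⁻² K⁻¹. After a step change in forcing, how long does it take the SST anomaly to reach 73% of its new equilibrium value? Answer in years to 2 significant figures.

2.8 years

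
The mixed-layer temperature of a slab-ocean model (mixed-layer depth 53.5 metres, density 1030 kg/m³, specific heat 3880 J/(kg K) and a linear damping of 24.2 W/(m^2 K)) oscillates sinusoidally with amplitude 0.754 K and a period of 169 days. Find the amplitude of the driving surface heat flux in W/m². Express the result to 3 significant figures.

Areal heat capacity C = ρ c_p D = 1030 × 3880 × 53.5 = 2.14×10^8 J m⁻² K⁻¹.
ω = 2π / 1.46×10^7 s = 4.30×10^-7 s⁻¹.
√((Cω)² + λ²) = √((92.0)² + 24.2²) = 95.1 W/(m²·K).
F₀ = A × √((Cω)²+λ²) = 0.754 × 95.1 = 71.7 W/m².

71.7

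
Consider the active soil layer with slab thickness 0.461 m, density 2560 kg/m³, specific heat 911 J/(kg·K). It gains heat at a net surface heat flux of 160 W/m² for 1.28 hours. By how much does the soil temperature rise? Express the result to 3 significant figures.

0.686 K

Areal heat capacity C = ρ c_p D = 2560 × 911 × 0.461 = 1.08×10^6 J/(m^2 K).
Net heat input Q = F Δt = 160 × (1.28 hours × 3600 s/hour) = 7.37×10^5 J/m².
ΔT = Q / C = 7.37×10^5 / 1.08×10^6 = 0.686 K.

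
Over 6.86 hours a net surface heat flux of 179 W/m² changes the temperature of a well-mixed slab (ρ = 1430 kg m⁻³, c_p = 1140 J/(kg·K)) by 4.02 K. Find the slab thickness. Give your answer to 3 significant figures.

Heat input Q = F Δt = 179 × 24700 s = 4.42×10^6 J/m².
Required areal heat capacity C = Q / ΔT = 1.10×10^6 J/(m²·K).
Depth D = C / (ρ c_p) = 1.10×10^6 / (1430 × 1140) = 0.675 m.

0.675 m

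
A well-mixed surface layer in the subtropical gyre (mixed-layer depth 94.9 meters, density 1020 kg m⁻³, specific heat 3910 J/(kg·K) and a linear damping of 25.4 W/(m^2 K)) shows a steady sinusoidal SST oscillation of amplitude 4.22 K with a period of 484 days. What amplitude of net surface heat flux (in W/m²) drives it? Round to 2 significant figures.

260

Areal heat capacity C = ρ c_p D = 1020 × 3910 × 94.9 = 3.78×10^8 J/(m²·K).
ω = 2π / 4.18×10^7 s = 1.50×10^-7 s⁻¹.
√((Cω)² + λ²) = √((56.9)² + 25.4²) = 62.3 W/(m²·K).
F₀ = A × √((Cω)²+λ²) = 4.22 × 62.3 = 263 W/m².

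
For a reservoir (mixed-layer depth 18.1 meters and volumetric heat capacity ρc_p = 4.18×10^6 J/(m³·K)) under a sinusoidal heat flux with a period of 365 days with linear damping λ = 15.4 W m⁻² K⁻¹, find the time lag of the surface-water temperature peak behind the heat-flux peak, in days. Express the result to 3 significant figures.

45.0 days

Areal heat capacity C = ρc_p × D = 4.18×10^6 × 18.1 = 7.57×10^7 J/(m²·K).
ω = 2π / 3.15×10^7 s = 1.99×10^-7 s⁻¹.
Phase lag φ = arctan(Cω/λ) = arctan(15.1/15.4) = 0.775 rad.
Time lag = φ / ω = 0.775 / 1.99×10^-7 = 3.89×10^6 s = 45.0 days.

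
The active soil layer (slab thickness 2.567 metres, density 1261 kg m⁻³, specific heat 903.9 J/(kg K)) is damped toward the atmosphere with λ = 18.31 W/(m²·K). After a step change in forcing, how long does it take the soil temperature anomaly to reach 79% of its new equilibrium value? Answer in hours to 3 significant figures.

Areal heat capacity C = ρ c_p D = 1261 × 903.9 × 2.567 = 2.93×10^6 J/(m²·K).
τ = C / λ = 2.93×10^6 / 18.31 = 1.60×10^5 s.
Fraction reached: 1 − e^(−t/τ) = 0.79 ⇒ t = −τ ln(1 − 0.79) = τ × 1.56.
t = 2.49×10^5 s = 69.3 hours.

69.3 hours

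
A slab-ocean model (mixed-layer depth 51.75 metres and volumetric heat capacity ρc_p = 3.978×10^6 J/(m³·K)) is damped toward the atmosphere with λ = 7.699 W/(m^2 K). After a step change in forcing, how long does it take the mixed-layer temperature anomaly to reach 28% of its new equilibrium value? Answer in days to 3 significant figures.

Areal heat capacity C = ρc_p × D = 3.978×10^6 × 51.75 = 2.06×10^8 J/(m²·K).
τ = C / λ = 2.06×10^8 / 7.699 = 2.67×10^7 s.
Fraction reached: 1 − e^(−t/τ) = 0.28 ⇒ t = −τ ln(1 − 0.28) = τ × 0.329.
t = 8.78×10^6 s = 102 days.

102 days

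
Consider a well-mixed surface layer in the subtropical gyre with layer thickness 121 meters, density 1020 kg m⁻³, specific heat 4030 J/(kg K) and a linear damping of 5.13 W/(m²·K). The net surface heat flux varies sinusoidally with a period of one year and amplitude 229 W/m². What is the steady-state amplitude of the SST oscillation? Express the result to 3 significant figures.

2.31 K

Areal heat capacity C = ρ c_p D = 1020 × 4030 × 121 = 4.97×10^8 J/(m²·K).
Angular frequency ω = 2π / T = 2π / 3.15×10^7 s = 1.99×10^-7 s⁻¹.
√((Cω)² + λ²) = √((99.1)² + 5.13²) = 99.2 W/(m²·K).
Amplitude A = F₀ / √((Cω)²+λ²) = 229 / 99.2 = 2.31 K.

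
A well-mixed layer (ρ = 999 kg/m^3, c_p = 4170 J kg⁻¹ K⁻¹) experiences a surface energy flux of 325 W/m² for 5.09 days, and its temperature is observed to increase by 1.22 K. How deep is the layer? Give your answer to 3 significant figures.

28.1 m

Heat input Q = F Δt = 325 × 4.40×10^5 s = 1.43×10^8 J/m².
Required areal heat capacity C = Q / ΔT = 1.17×10^8 J/(m²·K).
Depth D = C / (ρ c_p) = 1.17×10^8 / (999 × 4170) = 28.1 m.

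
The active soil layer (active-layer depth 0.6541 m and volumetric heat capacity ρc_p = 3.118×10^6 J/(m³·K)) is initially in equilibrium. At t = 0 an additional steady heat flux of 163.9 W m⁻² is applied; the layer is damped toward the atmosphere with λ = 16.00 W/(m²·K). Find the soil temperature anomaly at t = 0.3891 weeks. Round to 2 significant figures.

8.6 K

Areal heat capacity C = ρc_p × D = 3.118×10^6 × 0.6541 = 2.04×10^6 J/(m²·K).
τ = C / λ = 2.04×10^6 / 16.00 = 1.27×10^5 s.
Equilibrium anomaly ΔT_eq = F / λ = 163.9 / 16.00 = 10.2 K.
t = 0.3891 weeks = 2.35×10^5 s, so t/τ = 1.85.
ΔT(t) = ΔT_eq (1 − e^(−t/τ)) = 10.2 × (1 − e^−1.85) = 8.63 K.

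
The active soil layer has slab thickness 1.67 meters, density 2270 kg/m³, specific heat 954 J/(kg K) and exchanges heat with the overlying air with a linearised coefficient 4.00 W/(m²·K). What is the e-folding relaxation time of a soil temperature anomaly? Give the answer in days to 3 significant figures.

Areal heat capacity C = ρ c_p D = 2270 × 954 × 1.67 = 3.62×10^6 J/(m²·K).
Relaxation time τ = C / λ = 3.62×10^6 / 4.00 = 9.04×10^5 s.
In days: 9.04×10^5 s / (86400 s/day) = 10.5 days.

10.5 days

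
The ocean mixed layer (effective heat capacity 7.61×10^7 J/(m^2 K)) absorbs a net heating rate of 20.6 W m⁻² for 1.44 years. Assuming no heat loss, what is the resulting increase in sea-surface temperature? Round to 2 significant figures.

Areal heat capacity C = 7.61×10^7 J/(m^2 K) (given).
Net heat input Q = F Δt = 20.6 × (1.44 years × 3.156×10^7 s/year) = 9.36×10^8 J/m².
ΔT = Q / C = 9.36×10^8 / 7.61×10^7 = 12.3 K.

12 K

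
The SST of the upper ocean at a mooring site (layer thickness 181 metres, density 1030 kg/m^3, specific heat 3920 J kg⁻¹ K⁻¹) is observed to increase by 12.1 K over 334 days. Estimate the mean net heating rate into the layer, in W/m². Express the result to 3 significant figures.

Areal heat capacity C = ρ c_p D = 1030 × 3920 × 181 = 7.31×10^8 J m⁻² K⁻¹.
Required heat per unit area: Q = C ΔT = 7.31×10^8 × 12.1 = 8.84×10^9 J/m².
Flux F = Q / Δt = 8.84×10^9 / 2.89×10^7 s = 306 W/m².

306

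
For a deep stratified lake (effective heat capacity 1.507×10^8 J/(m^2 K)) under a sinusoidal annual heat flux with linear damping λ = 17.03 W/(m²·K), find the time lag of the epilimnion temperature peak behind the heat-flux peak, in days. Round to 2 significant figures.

61 days

Areal heat capacity C = 1.507×10^8 J/(m^2 K) (given).
ω = 2π / 3.15×10^7 s = 1.99×10^-7 s⁻¹.
Phase lag φ = arctan(Cω/λ) = arctan(30.0/17.03) = 1.05 rad.
Time lag = φ / ω = 1.05 / 1.99×10^-7 = 5.29×10^6 s = 61.3 days.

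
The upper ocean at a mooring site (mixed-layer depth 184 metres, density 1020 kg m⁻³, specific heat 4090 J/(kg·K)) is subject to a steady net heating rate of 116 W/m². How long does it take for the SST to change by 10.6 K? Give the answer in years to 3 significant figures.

2.22 years

Areal heat capacity C = ρ c_p D = 1020 × 4090 × 184 = 7.68×10^8 J/(m²·K).
Time required: Δt = C ΔT / F = 7.68×10^8 × 10.6 / 116 = 7.01×10^7 s.
In years: 7.01×10^7 s / (3.156×10^7 s/year) = 2.22 years.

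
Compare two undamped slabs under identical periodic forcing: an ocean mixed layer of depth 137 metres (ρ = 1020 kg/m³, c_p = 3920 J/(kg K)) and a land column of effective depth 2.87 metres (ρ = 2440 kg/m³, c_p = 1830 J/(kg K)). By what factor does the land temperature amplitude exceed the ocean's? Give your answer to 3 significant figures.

42.7

C_ocean = 1020 × 3920 × 137 = 5.48×10^8 J/(m²·K).
C_land = 2440 × 1830 × 2.87 = 1.28×10^7 J/(m²·K).
Undamped amplitude ∝ 1/C, so A_land/A_ocean = C_ocean/C_land = 42.7.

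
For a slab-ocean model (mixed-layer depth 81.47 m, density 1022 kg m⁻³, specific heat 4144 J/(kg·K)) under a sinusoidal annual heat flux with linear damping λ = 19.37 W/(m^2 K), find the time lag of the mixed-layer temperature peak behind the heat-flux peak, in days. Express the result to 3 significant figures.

75.3 days

Areal heat capacity C = ρ c_p D = 1022 × 4144 × 81.47 = 3.45×10^8 J m⁻² K⁻¹.
ω = 2π / 3.15×10^7 s = 1.99×10^-7 s⁻¹.
Phase lag φ = arctan(Cω/λ) = arctan(68.7/19.37) = 1.30 rad.
Time lag = φ / ω = 1.30 / 1.99×10^-7 = 6.51×10^6 s = 75.3 days.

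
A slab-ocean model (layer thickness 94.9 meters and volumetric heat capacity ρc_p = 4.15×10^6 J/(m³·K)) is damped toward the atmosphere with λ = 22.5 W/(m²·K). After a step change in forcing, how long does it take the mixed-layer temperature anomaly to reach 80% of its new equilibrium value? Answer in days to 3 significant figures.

Areal heat capacity C = ρc_p × D = 4.15×10^6 × 94.9 = 3.94×10^8 J/(m²·K).
τ = C / λ = 3.94×10^8 / 22.5 = 1.75×10^7 s.
Fraction reached: 1 − e^(−t/τ) = 0.80 ⇒ t = −τ ln(1 − 0.80) = τ × 1.61.
t = 2.82×10^7 s = 326 days.

326 days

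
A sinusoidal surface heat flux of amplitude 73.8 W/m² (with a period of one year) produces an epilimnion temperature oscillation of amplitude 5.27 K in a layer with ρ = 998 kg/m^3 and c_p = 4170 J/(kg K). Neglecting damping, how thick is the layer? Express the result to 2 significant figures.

ω = 2π / 3.15×10^7 s = 1.99×10^-7 s⁻¹.
Required C = F₀ / (A ω) = 73.8 / (5.27 × 1.99×10^-7) = 7.03×10^7 J/(m²·K).
D = C / (ρ c_p) = 7.03×10^7 / (998 × 4170) = 16.9 m.

17 m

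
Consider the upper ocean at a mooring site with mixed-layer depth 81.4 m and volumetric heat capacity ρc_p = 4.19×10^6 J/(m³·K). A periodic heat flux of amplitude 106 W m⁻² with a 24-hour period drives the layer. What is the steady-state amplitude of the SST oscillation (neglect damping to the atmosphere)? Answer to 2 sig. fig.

0.0043 K

Areal heat capacity C = ρc_p × D = 4.19×10^6 × 81.4 = 3.41×10^8 J/(m^2 K).
Angular frequency ω = 2π / T = 2π / 86400 s = 7.27×10^-5 s⁻¹.
Cω = 3.41×10^8 × 7.27×10^-5 = 24800 W/(m²·K).
Amplitude A = F₀ / (Cω) = 106 / 24800 = 0.00427 K.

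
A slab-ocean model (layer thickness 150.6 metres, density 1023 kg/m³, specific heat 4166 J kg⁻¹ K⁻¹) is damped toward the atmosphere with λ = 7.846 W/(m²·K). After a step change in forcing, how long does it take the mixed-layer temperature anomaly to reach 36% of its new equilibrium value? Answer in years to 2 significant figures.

Areal heat capacity C = ρ c_p D = 1023 × 4166 × 150.6 = 6.42×10^8 J m⁻² K⁻¹.
τ = C / λ = 6.42×10^8 / 7.846 = 8.18×10^7 s.
Fraction reached: 1 − e^(−t/τ) = 0.36 ⇒ t = −τ ln(1 − 0.36) = τ × 0.446.
t = 3.65×10^7 s = 1.16 years.

1.2 years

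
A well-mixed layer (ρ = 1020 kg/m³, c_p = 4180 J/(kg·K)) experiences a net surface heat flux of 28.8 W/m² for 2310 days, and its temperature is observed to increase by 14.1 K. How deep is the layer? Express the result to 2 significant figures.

96 m

Heat input Q = F Δt = 28.8 × 2.00×10^8 s = 5.75×10^9 J/m².
Required areal heat capacity C = Q / ΔT = 4.08×10^8 J/(m²·K).
Depth D = C / (ρ c_p) = 4.08×10^8 / (1020 × 4180) = 95.6 m.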